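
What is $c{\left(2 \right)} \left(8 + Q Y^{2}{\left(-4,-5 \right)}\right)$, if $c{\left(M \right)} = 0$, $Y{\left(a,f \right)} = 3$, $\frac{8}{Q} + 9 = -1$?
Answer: $0$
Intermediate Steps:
$Q = - \frac{4}{5}$ ($Q = \frac{8}{-9 - 1} = \frac{8}{-10} = 8 \left(- \frac{1}{10}\right) = - \frac{4}{5} \approx -0.8$)
$c{\left(2 \right)} \left(8 + Q Y^{2}{\left(-4,-5 \right)}\right) = 0 \left(8 - \frac{4 \cdot 3^{2}}{5}\right) = 0 \left(8 - \frac{36}{5}\right) = 0 \cdot \frac{4}{5} = 0$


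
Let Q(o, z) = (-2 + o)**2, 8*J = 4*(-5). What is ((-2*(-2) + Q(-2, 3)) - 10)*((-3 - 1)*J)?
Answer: 100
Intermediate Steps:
J = -5/2 (J = (4*(-5))/8 = (1/8)*(-20) = -5/2 ≈ -2.5000)
((-2*(-2) + Q(-2, 3)) - 10)*((-3 - 1)*J) = ((-2*(-2) + (-2 - 2)**2) - 10)*((-3 - 1)*(-5/2)) = ((4 + (-4)**2) - 10)*(-4*(-5/2)) = ((4 + 16) - 10)*10 = (20 - 10)*10 = 10*10 = 100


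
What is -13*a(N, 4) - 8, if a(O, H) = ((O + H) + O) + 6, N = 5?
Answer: -268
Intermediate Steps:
a(O, H) = 6 + H + 2*O (a(O, H) = ((H + O) + O) + 6 = (H + 2*O) + 6 = 6 + H + 2*O)
-13*a(N, 4) - 8 = -13*(6 + 4 + 2*5) - 8 = -13*(6 + 4 + 10) - 8 = -13*20 - 8 = -260 - 8 = -268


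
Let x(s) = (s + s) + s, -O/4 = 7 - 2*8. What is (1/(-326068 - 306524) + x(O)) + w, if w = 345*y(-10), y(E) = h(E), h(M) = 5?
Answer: 1159541135/632592 ≈ 1833.0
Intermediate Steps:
O = 36 (O = -4*(7 - 2*8) = -4*(7 - 16) = -4*(-9) = 36)
y(E) = 5
x(s) = 3*s (x(s) = 2*s + s = 3*s)
w = 1725 (w = 345*5 = 1725)
(1/(-326068 - 306524) + x(O)) + w = (1/(-326068 - 306524) + 3*36) + 1725 = (1/(-632592) + 108) + 1725 = (-1/632592 + 108) + 1725 = 68319935/632592 + 1725 = 1159541135/632592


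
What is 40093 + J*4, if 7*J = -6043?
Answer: 256479/7 ≈ 36640.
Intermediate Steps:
J = -6043/7 (J = (⅐)*(-6043) = -6043/7 ≈ -863.29)
40093 + J*4 = 40093 - 6043/7*4 = 40093 - 24172/7 = 256479/7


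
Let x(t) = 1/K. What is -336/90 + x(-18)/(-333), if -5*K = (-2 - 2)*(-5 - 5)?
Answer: -49723/13320 ≈ -3.7330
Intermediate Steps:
K = -8 (K = -(-2 - 2)*(-5 - 5)/5 = -(-4)*(-10)/5 = -1/5*40 = -8)
x(t) = -1/8 (x(t) = 1/(-8) = -1/8)
-336/90 + x(-18)/(-333) = -336/90 - 1/8/(-333) = -336*1/90 - 1/8*(-1/333) = -56/15 + 1/2664 = -49723/13320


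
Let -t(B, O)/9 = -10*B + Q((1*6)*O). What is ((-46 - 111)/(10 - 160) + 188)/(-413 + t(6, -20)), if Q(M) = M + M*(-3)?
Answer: -28357/304950 ≈ -0.092989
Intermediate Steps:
Q(M) = -2*M (Q(M) = M - 3*M = -2*M)
t(B, O) = 90*B + 108*O (t(B, O) = -9*(-10*B - 2*1*6*O) = -9*(-10*B - 12*O) = -9*(-12*O - 10*B) = 90*B + 108*O)
((-46 - 111)/(10 - 160) + 188)/(-413 + t(6, -20)) = ((-46 - 111)/(10 - 160) + 188)/(-413 + (90*6 + 108*(-20))) = (-157/(-150) + 188)/(-413 + (540 - 2160)) = (-157*(-1/150) + 188)/(-413 - 1620) = (157/150 + 188)/(-2033) = (28357/150)*(-1/2033) = -28357/304950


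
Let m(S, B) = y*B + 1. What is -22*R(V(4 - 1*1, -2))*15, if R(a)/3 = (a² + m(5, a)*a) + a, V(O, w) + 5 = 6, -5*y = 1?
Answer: -2772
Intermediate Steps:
y = -⅕ (y = -⅕*1 = -⅕ ≈ -0.20000)
V(O, w) = 1 (V(O, w) = -5 + 6 = 1)
m(S, B) = 1 - B/5 (m(S, B) = -B/5 + 1 = 1 - B/5)
R(a) = 3*a + 3*a² + 3*a*(1 - a/5) (R(a) = 3*((a² + (1 - a/5)*a) + a) = 3*((a² + a*(1 - a/5)) + a) = 3*(a + a² + a*(1 - a/5)) = 3*a + 3*a² + 3*a*(1 - a/5))
-22*R(V(4 - 1*1, -2))*15 = -132*(5 + 2*1)/5*15 = -132*(5 + 2)/5*15 = -132*7/5*15 = -22*42/5*15 = -924/5*15 = -2772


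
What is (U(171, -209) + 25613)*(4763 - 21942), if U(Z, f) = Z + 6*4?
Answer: -443355632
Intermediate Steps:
U(Z, f) = 24 + Z (U(Z, f) = Z + 24 = 24 + Z)
(U(171, -209) + 25613)*(4763 - 21942) = ((24 + 171) + 25613)*(4763 - 21942) = (195 + 25613)*(-17179) = 25808*(-17179) = -443355632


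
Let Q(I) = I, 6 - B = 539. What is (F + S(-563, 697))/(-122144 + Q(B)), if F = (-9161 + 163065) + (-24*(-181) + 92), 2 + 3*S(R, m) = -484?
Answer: -158178/122677 ≈ -1.2894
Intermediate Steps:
B = -533 (B = 6 - 1*539 = 6 - 539 = -533)
S(R, m) = -162 (S(R, m) = -⅔ + (⅓)*(-484) = -⅔ - 484/3 = -162)
F = 158340 (F = 153904 + (4344 + 92) = 153904 + 4436 = 158340)
(F + S(-563, 697))/(-122144 + Q(B)) = (158340 - 162)/(-122144 - 533) = 158178/(-122677) = 158178*(-1/122677) = -158178/122677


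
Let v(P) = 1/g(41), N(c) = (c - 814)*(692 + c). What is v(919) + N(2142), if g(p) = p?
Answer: 154305633/41 ≈ 3.7636e+6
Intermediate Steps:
N(c) = (-814 + c)*(692 + c)
v(P) = 1/41
v(919) + N(2142) = 1/41 + (-563288 + 2142² - 122*2142) = 1/41 + (-563288 + 4588164 - 261324) = 1/41 + 3763552 = 154305633/41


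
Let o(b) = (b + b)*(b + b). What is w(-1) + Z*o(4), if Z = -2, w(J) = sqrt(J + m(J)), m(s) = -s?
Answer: -128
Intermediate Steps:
o(b) = 4*b**2 (o(b) = (2*b)*(2*b) = 4*b**2)
w(J) = 0 (w(J) = sqrt(J - J) = sqrt(0) = 0)
w(-1) + Z*o(4) = 0 - 8*4**2 = 0 - 8*16 = 0 - 2*64 = 0 - 128 = -128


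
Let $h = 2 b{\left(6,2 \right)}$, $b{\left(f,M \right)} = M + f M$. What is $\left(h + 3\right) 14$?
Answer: $434$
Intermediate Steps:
$b{\left(f,M \right)} = M + M f$
$h = 28$ ($h = 2 \cdot 2 \left(1 + 6\right) = 2 \cdot 2 \cdot 7 = 2 \cdot 14 = 28$)
$\left(h + 3\right) 14 = \left(28 + 3\right) 14 = 31 \cdot 14 = 434$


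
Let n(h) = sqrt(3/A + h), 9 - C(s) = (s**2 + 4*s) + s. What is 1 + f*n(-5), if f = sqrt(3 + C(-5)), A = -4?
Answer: 1 + I*sqrt(69) ≈ 1.0 + 8.3066*I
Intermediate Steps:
C(s) = 9 - s**2 - 5*s (C(s) = 9 - ((s**2 + 4*s) + s) = 9 - (s**2 + 5*s) = 9 + (-s**2 - 5*s) = 9 - s**2 - 5*s)
n(h) = sqrt(-3/4 + h) (n(h) = sqrt(3/(-4) + h) = sqrt(3*(-1/4) + h) = sqrt(-3/4 + h))
f = 2*sqrt(3) (f = sqrt(3 + (9 - 1*(-5)**2 - 5*(-5))) = sqrt(3 + (9 - 1*25 + 25)) = sqrt(3 + (9 - 25 + 25)) = sqrt(3 + 9) = sqrt(12) = 2*sqrt(3) ≈ 3.4641)
1 + f*n(-5) = 1 + (2*sqrt(3))*(sqrt(-3 + 4*(-5))/2) = 1 + (2*sqrt(3))*(sqrt(-3 - 20)/2) = 1 + (2*sqrt(3))*(sqrt(-23)/2) = 1 + (2*sqrt(3))*((I*sqrt(23))/2) = 1 + (2*sqrt(3))*(I*sqrt(23)/2) = 1 + I*sqrt(69)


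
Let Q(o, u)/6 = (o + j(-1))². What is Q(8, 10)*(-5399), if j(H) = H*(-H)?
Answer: -1587306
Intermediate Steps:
j(H) = -H²
Q(o, u) = 6*(-1 + o)² (Q(o, u) = 6*(o - 1*(-1)²)² = 6*(o - 1*1)² = 6*(o - 1)² = 6*(-1 + o)²)
Q(8, 10)*(-5399) = (6*(-1 + 8)²)*(-5399) = (6*7²)*(-5399) = (6*49)*(-5399) = 294*(-5399) = -1587306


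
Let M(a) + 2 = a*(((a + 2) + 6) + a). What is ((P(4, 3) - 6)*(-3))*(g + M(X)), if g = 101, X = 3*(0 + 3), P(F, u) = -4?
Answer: 9990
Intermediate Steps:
X = 9 (X = 3*3 = 9)
M(a) = -2 + a*(8 + 2*a) (M(a) = -2 + a*(((a + 2) + 6) + a) = -2 + a*(((2 + a) + 6) + a) = -2 + a*((8 + a) + a) = -2 + a*(8 + 2*a))
((P(4, 3) - 6)*(-3))*(g + M(X)) = ((-4 - 6)*(-3))*(101 + (-2 + 2*9**2 + 8*9)) = (-10*(-3))*(101 + (-2 + 2*81 + 72)) = 30*(101 + (-2 + 162 + 72)) = 30*(101 + 232) = 30*333 = 9990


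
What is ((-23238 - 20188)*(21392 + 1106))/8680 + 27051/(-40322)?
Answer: -351738876128/3124955 ≈ -1.1256e+5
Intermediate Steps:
((-23238 - 20188)*(21392 + 1106))/8680 + 27051/(-40322) = -43426*22498*(1/8680) + 27051*(-1/40322) = -976998148*1/8680 - 27051/40322 = -34892791/310 - 27051/40322 = -351738876128/3124955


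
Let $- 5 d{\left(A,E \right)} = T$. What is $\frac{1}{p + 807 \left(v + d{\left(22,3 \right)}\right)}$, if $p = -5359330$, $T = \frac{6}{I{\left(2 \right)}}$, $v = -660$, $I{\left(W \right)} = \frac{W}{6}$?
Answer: $- \frac{5}{29474276} \approx -1.6964 \cdot 10^{-7}$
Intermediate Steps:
$I{\left(W \right)} = \frac{W}{6}$ ($I{\left(W \right)} = W \frac{1}{6} = \frac{W}{6}$)
$T = 18$ ($T = \frac{6}{\frac{1}{6} \cdot 2} = 6 \frac{1}{\frac{1}{3}} = 6 \cdot 3 = 18$)
$d{\left(A,E \right)} = - \frac{18}{5}$ ($d{\left(A,E \right)} = \left(- \frac{1}{5}\right) 18 = - \frac{18}{5}$)
$\frac{1}{p + 807 \left(v + d{\left(22,3 \right)}\right)} = \frac{1}{-5359330 + 807 \left(-660 - \frac{18}{5}\right)} = \frac{1}{-5359330 + 807 \left(- \frac{3318}{5}\right)} = \frac{1}{-5359330 - \frac{2677626}{5}} = \frac{1}{- \frac{29474276}{5}} = - \frac{5}{29474276}$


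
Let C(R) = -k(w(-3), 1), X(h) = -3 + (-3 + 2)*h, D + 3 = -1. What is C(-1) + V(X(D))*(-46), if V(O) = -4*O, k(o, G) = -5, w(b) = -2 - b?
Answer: 189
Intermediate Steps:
D = -4 (D = -3 - 1 = -4)
X(h) = -3 - h
C(R) = 5 (C(R) = -1*(-5) = 5)
C(-1) + V(X(D))*(-46) = 5 - 4*(-3 - 1*(-4))*(-46) = 5 - 4*(-3 + 4)*(-46) = 5 - 4*1*(-46) = 5 - 4*(-46) = 5 + 184 = 189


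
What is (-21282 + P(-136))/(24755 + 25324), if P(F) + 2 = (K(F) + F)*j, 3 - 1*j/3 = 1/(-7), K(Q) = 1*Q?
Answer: -166940/350553 ≈ -0.47622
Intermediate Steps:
K(Q) = Q
j = 66/7 (j = 9 - 3/(-7) = 9 - 3*(-1/7) = 9 + 3/7 = 66/7 ≈ 9.4286)
P(F) = -2 + 132*F/7 (P(F) = -2 + (F + F)*(66/7) = -2 + (2*F)*(66/7) = -2 + 132*F/7)
(-21282 + P(-136))/(24755 + 25324) = (-21282 + (-2 + (132/7)*(-136)))/(24755 + 25324) = (-21282 + (-2 - 17952/7))/50079 = (-21282 - 17966/7)*(1/50079) = -166940/7*1/50079 = -166940/350553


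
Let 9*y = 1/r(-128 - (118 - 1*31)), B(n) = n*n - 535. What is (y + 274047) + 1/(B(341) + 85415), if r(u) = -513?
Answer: 254523983877295/928760337 ≈ 2.7405e+5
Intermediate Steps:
B(n) = -535 + n² (B(n) = n² - 535 = -535 + n²)
y = -1/4617 (y = (⅑)/(-513) = (⅑)*(-1/513) = -1/4617 ≈ -0.00021659)
(y + 274047) + 1/(B(341) + 85415) = (-1/4617 + 274047) + 1/((-535 + 341²) + 85415) = 1265274998/4617 + 1/((-535 + 116281) + 85415) = 1265274998/4617 + 1/(115746 + 85415) = 1265274998/4617 + 1/201161 = 254523983877295/928760337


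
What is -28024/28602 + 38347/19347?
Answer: 92436761/92227149 ≈ 1.0023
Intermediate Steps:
-28024/28602 + 38347/19347 = -28024*1/28602 + 38347*(1/19347) = -14012/14301 + 38347/19347 = 92436761/92227149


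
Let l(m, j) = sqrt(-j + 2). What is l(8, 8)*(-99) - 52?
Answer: -52 - 99*I*sqrt(6) ≈ -52.0 - 242.5*I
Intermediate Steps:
l(m, j) = sqrt(2 - j)
l(8, 8)*(-99) - 52 = sqrt(2 - 1*8)*(-99) - 52 = sqrt(2 - 8)*(-99) - 52 = sqrt(-6)*(-99) - 52 = (I*sqrt(6))*(-99) - 52 = -99*I*sqrt(6) - 52 = -52 - 99*I*sqrt(6)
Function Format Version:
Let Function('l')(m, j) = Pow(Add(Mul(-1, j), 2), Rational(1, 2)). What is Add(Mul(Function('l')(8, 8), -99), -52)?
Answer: Add(-52, Mul(-99, I, Pow(6, Rational(1, 2)))) ≈ Add(-52.000, Mul(-242.50, I))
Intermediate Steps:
Function('l')(m, j) = Pow(Add(2, Mul(-1, j)), Rational(1, 2))
Add(Mul(Function('l')(8, 8), -99), -52) = Add(Mul(Pow(Add(2, Mul(-1, 8)), Rational(1, 2)), -99), -52) = Add(Mul(Pow(Add(2, -8), Rational(1, 2)), -99), -52) = Add(Mul(Pow(-6, Rational(1, 2)), -99), -52) = Add(Mul(Mul(I, Pow(6, Rational(1, 2))), -99), -52) = Add(Mul(-99, I, Pow(6, Rational(1, 2))), -52) = Add(-52, Mul(-99, I, Pow(6, Rational(1, 2))))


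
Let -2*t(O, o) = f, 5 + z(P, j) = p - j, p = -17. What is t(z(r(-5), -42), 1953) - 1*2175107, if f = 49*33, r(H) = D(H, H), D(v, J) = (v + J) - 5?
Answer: -4351831/2 ≈ -2.1759e+6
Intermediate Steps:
D(v, J) = -5 + J + v (D(v, J) = (J + v) - 5 = -5 + J + v)
r(H) = -5 + 2*H (r(H) = -5 + H + H = -5 + 2*H)
z(P, j) = -22 - j (z(P, j) = -5 + (-17 - j) = -22 - j)
f = 1617
t(O, o) = -1617/2 (t(O, o) = -½*1617 = -1617/2)
t(z(r(-5), -42), 1953) - 1*2175107 = -1617/2 - 1*2175107 = -1617/2 - 2175107 = -4351831/2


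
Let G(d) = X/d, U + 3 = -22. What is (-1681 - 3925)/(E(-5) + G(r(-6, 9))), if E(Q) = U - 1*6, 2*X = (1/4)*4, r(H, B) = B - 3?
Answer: 67272/371 ≈ 181.33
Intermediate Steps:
U = -25 (U = -3 - 22 = -25)
r(H, B) = -3 + B
X = ½ (X = ((1/4)*4)/2 = (((¼)*1)*4)/2 = ((¼)*4)/2 = (½)*1 = ½ ≈ 0.50000)
G(d) = 1/(2*d)
E(Q) = -31 (E(Q) = -25 - 1*6 = -25 - 6 = -31)
(-1681 - 3925)/(E(-5) + G(r(-6, 9))) = (-1681 - 3925)/(-31 + 1/(2*(-3 + 9))) = -5606/(-31 + (½)/6) = -5606/(-31 + (½)*(⅙)) = -5606/(-31 + 1/12) = -5606/(-371/12) = -5606*(-12/371) = 67272/371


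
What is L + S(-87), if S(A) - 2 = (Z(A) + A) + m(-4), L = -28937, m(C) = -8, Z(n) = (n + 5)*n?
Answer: -21896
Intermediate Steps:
Z(n) = n*(5 + n) (Z(n) = (5 + n)*n = n*(5 + n))
S(A) = -6 + A + A*(5 + A) (S(A) = 2 + ((A*(5 + A) + A) - 8) = 2 + ((A + A*(5 + A)) - 8) = 2 + (-8 + A + A*(5 + A)) = -6 + A + A*(5 + A))
L + S(-87) = -28937 + (-6 - 87 - 87*(5 - 87)) = -28937 + (-6 - 87 - 87*(-82)) = -28937 + (-6 - 87 + 7134) = -28937 + 7041 = -21896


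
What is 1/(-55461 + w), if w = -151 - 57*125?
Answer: -1/62737 ≈ -1.5940e-5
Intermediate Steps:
w = -7276 (w = -151 - 7125 = -7276)
1/(-55461 + w) = 1/(-55461 - 7276) = 1/(-62737) = -1/62737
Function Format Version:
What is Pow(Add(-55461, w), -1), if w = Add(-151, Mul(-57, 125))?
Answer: Rational(-1, 62737) ≈ -1.5940e-5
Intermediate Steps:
w = -7276 (w = Add(-151, -7125) = -7276)
Pow(Add(-55461, w), -1) = Pow(Add(-55461, -7276), -1) = Pow(-62737, -1) = Rational(-1, 62737)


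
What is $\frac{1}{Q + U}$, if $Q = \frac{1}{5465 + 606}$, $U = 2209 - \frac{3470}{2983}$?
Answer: $\frac{18109793}{39983469350} \approx 0.00045293$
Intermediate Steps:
$U = \frac{6585977}{2983}$ ($U = 2209 - 3470 \cdot \frac{1}{2983} = 2209 - \frac{3470}{2983} = \frac{6585977}{2983} \approx 2207.8$)
$Q = \frac{1}{6071} \approx 0.00016472$
$\frac{1}{Q + U} = \frac{1}{\frac{1}{6071} + \frac{6585977}{2983}} = \frac{1}{\frac{39983469350}{18109793}} = \frac{18109793}{39983469350}$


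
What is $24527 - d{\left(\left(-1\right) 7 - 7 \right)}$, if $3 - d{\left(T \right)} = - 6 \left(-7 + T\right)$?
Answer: $24650$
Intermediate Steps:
$d{\left(T \right)} = -39 + 6 T$ ($d{\left(T \right)} = 3 - - 6 \left(-7 + T\right) = 3 - \left(42 - 6 T\right) = 3 + \left(-42 + 6 T\right) = -39 + 6 T$)
$24527 - d{\left(\left(-1\right) 7 - 7 \right)} = 24527 - \left(-39 + 6 \left(\left(-1\right) 7 - 7\right)\right) = 24527 - \left(-39 + 6 \left(-7 - 7\right)\right) = 24527 - \left(-39 + 6 \left(-14\right)\right) = 24527 - \left(-39 - 84\right) = 24527 - -123 = 24527 + 123 = 24650$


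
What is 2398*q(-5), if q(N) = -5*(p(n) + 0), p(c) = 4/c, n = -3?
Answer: 47960/3 ≈ 15987.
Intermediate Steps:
q(N) = 20/3 (q(N) = -5*(4/(-3) + 0) = -5*(4*(-1/3) + 0) = -5*(-4/3 + 0) = -5*(-4/3) = 20/3)
2398*q(-5) = 2398*(20/3) = 47960/3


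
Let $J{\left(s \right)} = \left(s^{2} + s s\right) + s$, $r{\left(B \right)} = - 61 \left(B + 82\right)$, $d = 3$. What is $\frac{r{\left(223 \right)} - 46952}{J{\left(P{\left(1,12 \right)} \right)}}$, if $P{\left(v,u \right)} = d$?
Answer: $- \frac{65557}{21} \approx -3121.8$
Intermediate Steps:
$r{\left(B \right)} = -5002 - 61 B$ ($r{\left(B \right)} = - 61 \left(82 + B\right) = -5002 - 61 B$)
$P{\left(v,u \right)} = 3$
$J{\left(s \right)} = s + 2 s^{2}$ ($J{\left(s \right)} = \left(s^{2} + s^{2}\right) + s = 2 s^{2} + s = s + 2 s^{2}$)
$\frac{r{\left(223 \right)} - 46952}{J{\left(P{\left(1,12 \right)} \right)}} = \frac{\left(-5002 - 13603\right) - 46952}{3 \left(1 + 2 \cdot 3\right)} = \frac{\left(-5002 - 13603\right) - 46952}{3 \left(1 + 6\right)} = \frac{-18605 - 46952}{3 \cdot 7} = - \frac{65557}{21}$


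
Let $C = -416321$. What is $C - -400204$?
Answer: $-16117$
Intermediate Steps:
$C - -400204 = -416321 - -400204 = -416321 + 400204 = -16117$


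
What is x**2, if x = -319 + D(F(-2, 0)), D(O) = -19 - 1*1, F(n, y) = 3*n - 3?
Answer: 114921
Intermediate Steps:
F(n, y) = -3 + 3*n
D(O) = -20 (D(O) = -19 - 1 = -20)
x = -339 (x = -319 - 20 = -339)
x**2 = (-339)**2 = 114921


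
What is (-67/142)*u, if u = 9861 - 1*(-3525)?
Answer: -448431/71 ≈ -6315.9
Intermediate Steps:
u = 13386 (u = 9861 + 3525 = 13386)
(-67/142)*u = -67/142*13386 = -448431/71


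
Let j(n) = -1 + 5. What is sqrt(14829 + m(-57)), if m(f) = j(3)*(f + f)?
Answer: 3*sqrt(1597) ≈ 119.89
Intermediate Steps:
j(n) = 4
m(f) = 8*f (m(f) = 4*(f + f) = 4*(2*f) = 8*f)
sqrt(14829 + m(-57)) = sqrt(14829 + 8*(-57)) = sqrt(14829 - 456) = sqrt(14373) = 3*sqrt(1597)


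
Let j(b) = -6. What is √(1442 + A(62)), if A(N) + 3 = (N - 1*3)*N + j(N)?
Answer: √5091 ≈ 71.351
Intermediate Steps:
A(N) = -9 + N*(-3 + N) (A(N) = -3 + ((N - 1*3)*N - 6) = -3 + ((N - 3)*N - 6) = -3 + ((-3 + N)*N - 6) = -3 + (N*(-3 + N) - 6) = -3 + (-6 + N*(-3 + N)) = -9 + N*(-3 + N))
√(1442 + A(62)) = √(1442 + (-9 + 62² - 3*62)) = √(1442 + (-9 + 3844 - 186)) = √(1442 + 3649) = √5091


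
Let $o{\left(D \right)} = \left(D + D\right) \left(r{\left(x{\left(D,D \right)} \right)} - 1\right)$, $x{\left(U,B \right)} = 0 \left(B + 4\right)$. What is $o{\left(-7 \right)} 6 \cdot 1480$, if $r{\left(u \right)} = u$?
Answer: $124320$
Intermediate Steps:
$x{\left(U,B \right)} = 0$ ($x{\left(U,B \right)} = 0 \left(4 + B\right) = 0$)
$o{\left(D \right)} = - 2 D$ ($o{\left(D \right)} = \left(D + D\right) \left(0 - 1\right) = 2 D \left(-1\right) = - 2 D$)
$o{\left(-7 \right)} 6 \cdot 1480 = \left(-2\right) \left(-7\right) 6 \cdot 1480 = 14 \cdot 6 \cdot 1480 = 84 \cdot 1480 = 124320$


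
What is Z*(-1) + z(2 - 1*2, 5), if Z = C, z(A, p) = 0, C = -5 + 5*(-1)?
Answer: 10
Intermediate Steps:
C = -10 (C = -5 - 5 = -10)
Z = -10
Z*(-1) + z(2 - 1*2, 5) = -10*(-1) + 0 = 10 + 0 = 10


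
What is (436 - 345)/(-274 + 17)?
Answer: -91/257 ≈ -0.35409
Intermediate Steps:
(436 - 345)/(-274 + 17) = 91/(-257) = 91*(-1/257) = -91/257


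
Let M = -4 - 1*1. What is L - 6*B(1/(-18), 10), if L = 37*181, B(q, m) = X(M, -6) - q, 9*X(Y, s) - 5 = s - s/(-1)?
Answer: 20104/3 ≈ 6701.3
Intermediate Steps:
M = -5 (M = -4 - 1 = -5)
X(Y, s) = 5/9 + 2*s/9 (X(Y, s) = 5/9 + (s - s/(-1))/9 = 5/9 + (s - s*(-1))/9 = 5/9 + (s - (-1)*s)/9 = 5/9 + (s + s)/9 = 5/9 + (2*s)/9 = 5/9 + 2*s/9)
B(q, m) = -7/9 - q (B(q, m) = (5/9 + (2/9)*(-6)) - q = (5/9 - 4/3) - q = -7/9 - q)
L = 6697
L - 6*B(1/(-18), 10) = 6697 - 6*(-7/9 - 1/(-18)) = 6697 - 6*(-7/9 - 1*(-1/18)) = 6697 - 6*(-7/9 + 1/18) = 6697 - 6*(-13/18) = 6697 + 13/3 = 20104/3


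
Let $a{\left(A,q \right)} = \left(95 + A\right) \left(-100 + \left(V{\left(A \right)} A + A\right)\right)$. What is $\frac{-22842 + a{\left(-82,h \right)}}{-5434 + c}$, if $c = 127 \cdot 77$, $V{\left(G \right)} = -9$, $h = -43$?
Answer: $- \frac{15614}{4345} \approx -3.5936$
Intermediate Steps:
$c = 9779$
$a{\left(A,q \right)} = \left(-100 - 8 A\right) \left(95 + A\right)$ ($a{\left(A,q \right)} = \left(95 + A\right) \left(-100 + \left(- 9 A + A\right)\right) = \left(95 + A\right) \left(-100 - 8 A\right) = \left(-100 - 8 A\right) \left(95 + A\right)$)
$\frac{-22842 + a{\left(-82,h \right)}}{-5434 + c} = \frac{-22842 - \left(-61020 + 53792\right)}{-5434 + 9779} = \frac{-22842 - -7228}{4345} = \left(-22842 - -7228\right) \frac{1}{4345} = \left(-22842 + 7228\right) \frac{1}{4345} = \left(-15614\right) \frac{1}{4345} = - \frac{15614}{4345}$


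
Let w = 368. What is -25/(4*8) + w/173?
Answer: 7451/5536 ≈ 1.3459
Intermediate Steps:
-25/(4*8) + w/173 = -25/(4*8) + 368/173 = -25/32 + 368*(1/173) = -25*1/32 + 368/173 = -25/32 + 368/173 = 7451/5536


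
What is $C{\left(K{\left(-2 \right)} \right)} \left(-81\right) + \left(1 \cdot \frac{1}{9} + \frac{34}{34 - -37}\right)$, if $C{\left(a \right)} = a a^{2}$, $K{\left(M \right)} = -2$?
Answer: $\frac{414449}{639} \approx 648.59$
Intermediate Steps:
$C{\left(a \right)} = a^{3}$
$C{\left(K{\left(-2 \right)} \right)} \left(-81\right) + \left(1 \cdot \frac{1}{9} + \frac{34}{34 - -37}\right) = \left(-2\right)^{3} \left(-81\right) + \left(1 \cdot \frac{1}{9} + \frac{34}{34 - -37}\right) = \left(-8\right) \left(-81\right) + \left(1 \cdot \frac{1}{9} + \frac{34}{34 + 37}\right) = 648 + \left(\frac{1}{9} + \frac{34}{71}\right) = 648 + \frac{377}{639} = \frac{414449}{639}$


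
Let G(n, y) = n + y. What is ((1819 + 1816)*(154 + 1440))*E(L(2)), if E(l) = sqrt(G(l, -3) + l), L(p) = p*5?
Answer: 5794190*sqrt(17) ≈ 2.3890e+7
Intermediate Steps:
L(p) = 5*p
E(l) = sqrt(-3 + 2*l) (E(l) = sqrt((l - 3) + l) = sqrt((-3 + l) + l) = sqrt(-3 + 2*l))
((1819 + 1816)*(154 + 1440))*E(L(2)) = ((1819 + 1816)*(154 + 1440))*sqrt(-3 + 2*(5*2)) = (3635*1594)*sqrt(-3 + 2*10) = 5794190*sqrt(-3 + 20) = 5794190*sqrt(17)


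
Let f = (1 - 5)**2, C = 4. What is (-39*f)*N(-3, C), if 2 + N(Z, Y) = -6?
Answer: 4992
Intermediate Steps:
N(Z, Y) = -8 (N(Z, Y) = -2 - 6 = -8)
f = 16 (f = (-4)**2 = 16)
(-39*f)*N(-3, C) = -39*16*(-8) = -624*(-8) = 4992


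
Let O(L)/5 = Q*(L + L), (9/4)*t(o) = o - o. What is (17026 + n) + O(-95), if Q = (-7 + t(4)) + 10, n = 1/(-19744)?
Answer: 279890943/19744 ≈ 14176.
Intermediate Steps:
t(o) = 0 (t(o) = 4*(o - o)/9 = (4/9)*0 = 0)
n = -1/19744 ≈ -5.0648e-5
Q = 3 (Q = (-7 + 0) + 10 = -7 + 10 = 3)
O(L) = 30*L (O(L) = 5*(3*(L + L)) = 5*(3*(2*L)) = 5*(6*L) = 30*L)
(17026 + n) + O(-95) = (17026 - 1/19744) + 30*(-95) = 336161343/19744 - 2850 = 279890943/19744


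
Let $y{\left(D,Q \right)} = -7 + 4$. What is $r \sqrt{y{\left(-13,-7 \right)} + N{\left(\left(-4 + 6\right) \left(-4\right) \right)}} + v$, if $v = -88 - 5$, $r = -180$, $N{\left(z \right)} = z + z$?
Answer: $-93 - 180 i \sqrt{19} \approx -93.0 - 784.6 i$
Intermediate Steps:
$y{\left(D,Q \right)} = -3$
$N{\left(z \right)} = 2 z$
$v = -93$
$r \sqrt{y{\left(-13,-7 \right)} + N{\left(\left(-4 + 6\right) \left(-4\right) \right)}} + v = - 180 \sqrt{-3 + 2 \left(-4 + 6\right) \left(-4\right)} - 93 = - 180 \sqrt{-3 + 2 \cdot 2 \left(-4\right)} - 93 = - 180 \sqrt{-3 + 2 \left(-8\right)} - 93 = - 180 \sqrt{-3 - 16} - 93 = - 180 \sqrt{-19} - 93 = - 180 i \sqrt{19} - 93 = -93 - 180 i \sqrt{19}$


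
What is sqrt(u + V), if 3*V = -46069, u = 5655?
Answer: 4*I*sqrt(5457)/3 ≈ 98.495*I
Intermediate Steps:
V = -46069/3 (V = (1/3)*(-46069) = -46069/3 ≈ -15356.)
sqrt(u + V) = sqrt(5655 - 46069/3) = sqrt(-29104/3) = 4*I*sqrt(5457)/3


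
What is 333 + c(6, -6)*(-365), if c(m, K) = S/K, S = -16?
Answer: -1921/3 ≈ -640.33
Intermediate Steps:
c(m, K) = -16/K
333 + c(6, -6)*(-365) = 333 - 16/(-6)*(-365) = 333 - 16*(-⅙)*(-365) = 333 + (8/3)*(-365) = 333 - 2920/3 = -1921/3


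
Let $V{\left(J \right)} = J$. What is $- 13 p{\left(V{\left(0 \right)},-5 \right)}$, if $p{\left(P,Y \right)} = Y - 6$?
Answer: $143$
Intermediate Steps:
$p{\left(P,Y \right)} = -6 + Y$
$- 13 p{\left(V{\left(0 \right)},-5 \right)} = - 13 \left(-6 - 5\right) = \left(-13\right) \left(-11\right) = 143$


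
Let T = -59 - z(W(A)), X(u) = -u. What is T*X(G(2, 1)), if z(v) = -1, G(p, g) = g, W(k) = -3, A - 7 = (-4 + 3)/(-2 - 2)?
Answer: 58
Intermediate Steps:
A = 29/4 (A = 7 + (-4 + 3)/(-2 - 2) = 7 - 1/(-4) = 7 - 1*(-¼) = 7 + ¼ = 29/4 ≈ 7.2500)
T = -58 (T = -59 - 1*(-1) = -59 + 1 = -58)
T*X(G(2, 1)) = -(-58) = -58*(-1) = 58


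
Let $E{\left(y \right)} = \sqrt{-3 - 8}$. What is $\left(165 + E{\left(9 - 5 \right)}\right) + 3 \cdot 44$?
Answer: $297 + i \sqrt{11} \approx 297.0 + 3.3166 i$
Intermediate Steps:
$E{\left(y \right)} = i \sqrt{11}$ ($E{\left(y \right)} = \sqrt{-11} = i \sqrt{11}$)
$\left(165 + E{\left(9 - 5 \right)}\right) + 3 \cdot 44 = \left(165 + i \sqrt{11}\right) + 3 \cdot 44 = \left(165 + i \sqrt{11}\right) + 132 = 297 + i \sqrt{11}$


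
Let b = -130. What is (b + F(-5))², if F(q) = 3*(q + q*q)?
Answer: 4900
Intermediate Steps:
F(q) = 3*q + 3*q² (F(q) = 3*(q + q²) = 3*q + 3*q²)
(b + F(-5))² = (-130 + 3*(-5)*(1 - 5))² = (-130 + 3*(-5)*(-4))² = (-130 + 60)² = (-70)² = 4900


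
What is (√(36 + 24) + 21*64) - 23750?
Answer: -22406 + 2*√15 ≈ -22398.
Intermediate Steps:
(√(36 + 24) + 21*64) - 23750 = (√60 + 1344) - 23750 = (2*√15 + 1344) - 23750 = (1344 + 2*√15) - 23750 = -22406 + 2*√15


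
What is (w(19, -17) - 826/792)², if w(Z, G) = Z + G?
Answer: 143641/156816 ≈ 0.91598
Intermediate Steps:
w(Z, G) = G + Z
(w(19, -17) - 826/792)² = ((-17 + 19) - 826/792)² = (2 - 826*1/792)² = (2 - 413/396)² = (379/396)² = 143641/156816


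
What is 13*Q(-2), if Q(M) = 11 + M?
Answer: 117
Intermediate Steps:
13*Q(-2) = 13*(11 - 2) = 13*9 = 117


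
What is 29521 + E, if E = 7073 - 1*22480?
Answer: 14114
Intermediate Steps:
E = -15407 (E = 7073 - 22480 = -15407)
29521 + E = 29521 - 15407 = 14114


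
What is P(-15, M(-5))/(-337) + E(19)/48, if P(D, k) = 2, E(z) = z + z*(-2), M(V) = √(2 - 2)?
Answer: -6499/16176 ≈ -0.40177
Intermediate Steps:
M(V) = 0 (M(V) = √0 = 0)
E(z) = -z (E(z) = z - 2*z = -z)
P(-15, M(-5))/(-337) + E(19)/48 = 2/(-337) - 1*19/48 = 2*(-1/337) - 19*1/48 = -2/337 - 19/48 = -6499/16176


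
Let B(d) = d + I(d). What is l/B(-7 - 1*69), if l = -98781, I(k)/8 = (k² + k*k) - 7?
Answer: -98781/92284 ≈ -1.0704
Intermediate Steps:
I(k) = -56 + 16*k² (I(k) = 8*((k² + k*k) - 7) = 8*((k² + k²) - 7) = 8*(2*k² - 7) = 8*(-7 + 2*k²) = -56 + 16*k²)
B(d) = -56 + d + 16*d² (B(d) = d + (-56 + 16*d²) = -56 + d + 16*d²)
l/B(-7 - 1*69) = -98781/(-56 + (-7 - 1*69) + 16*(-7 - 1*69)²) = -98781/(-56 + (-7 - 69) + 16*(-7 - 69)²) = -98781/(-56 - 76 + 16*(-76)²) = -98781/(-56 - 76 + 16*5776) = -98781/(-56 - 76 + 92416) = -98781/92284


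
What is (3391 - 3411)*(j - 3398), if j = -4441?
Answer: 156780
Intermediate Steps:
(3391 - 3411)*(j - 3398) = (3391 - 3411)*(-4441 - 3398) = -20*(-7839) = 156780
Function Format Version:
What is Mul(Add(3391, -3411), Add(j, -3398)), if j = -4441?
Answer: 156780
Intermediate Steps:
Mul(Add(3391, -3411), Add(j, -3398)) = Mul(Add(3391, -3411), Add(-4441, -3398)) = Mul(-20, -7839) = 156780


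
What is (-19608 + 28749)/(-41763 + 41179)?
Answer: -9141/584 ≈ -15.652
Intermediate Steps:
(-19608 + 28749)/(-41763 + 41179) = 9141/(-584) = 9141*(-1/584) = -9141/584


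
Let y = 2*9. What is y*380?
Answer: 6840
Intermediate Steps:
y = 18
y*380 = 18*380 = 6840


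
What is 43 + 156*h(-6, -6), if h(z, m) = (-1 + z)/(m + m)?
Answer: 134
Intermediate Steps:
h(z, m) = (-1 + z)/(2*m) (h(z, m) = (-1 + z)/((2*m)) = (-1 + z)*(1/(2*m)) = (-1 + z)/(2*m))
43 + 156*h(-6, -6) = 43 + 156*((½)*(-1 - 6)/(-6)) = 43 + 156*((½)*(-⅙)*(-7)) = 43 + 156*(7/12) = 43 + 91 = 134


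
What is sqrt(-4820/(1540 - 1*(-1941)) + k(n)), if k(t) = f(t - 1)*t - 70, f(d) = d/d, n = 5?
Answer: I*sqrt(231085)/59 ≈ 8.1477*I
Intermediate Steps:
f(d) = 1
k(t) = -70 + t (k(t) = 1*t - 70 = t - 70 = -70 + t)
sqrt(-4820/(1540 - 1*(-1941)) + k(n)) = sqrt(-4820/(1540 - 1*(-1941)) + (-70 + 5)) = sqrt(-4820/(1540 + 1941) - 65) = sqrt(-4820/3481 - 65) = sqrt(-231085/3481) = I*sqrt(231085)/59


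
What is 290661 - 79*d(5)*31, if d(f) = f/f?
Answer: 288212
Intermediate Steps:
d(f) = 1
290661 - 79*d(5)*31 = 290661 - 79*1*31 = 290661 - 79*31 = 290661 - 2449 = 288212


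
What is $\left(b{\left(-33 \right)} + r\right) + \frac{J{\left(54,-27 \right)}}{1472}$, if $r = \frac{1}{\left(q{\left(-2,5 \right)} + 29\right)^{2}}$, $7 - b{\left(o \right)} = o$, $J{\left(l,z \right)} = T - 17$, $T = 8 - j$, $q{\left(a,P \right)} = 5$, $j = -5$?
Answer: $\frac{4253883}{106352} \approx 39.998$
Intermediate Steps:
$T = 13$ ($T = 8 - -5 = 8 + 5 = 13$)
$J{\left(l,z \right)} = -4$ ($J{\left(l,z \right)} = 13 - 17 = -4$)
$b{\left(o \right)} = 7 - o$
$r = \frac{1}{1156}$ ($r = \frac{1}{\left(5 + 29\right)^{2}} = \frac{1}{34^{2}} = \frac{1}{1156} \approx 0.00086505$)
$\left(b{\left(-33 \right)} + r\right) + \frac{J{\left(54,-27 \right)}}{1472} = \left(\left(7 - -33\right) + \frac{1}{1156}\right) - \frac{4}{1472} = \left(\left(7 + 33\right) + \frac{1}{1156}\right) - \frac{1}{368} = \left(40 + \frac{1}{1156}\right) - \frac{1}{368} = \frac{46241}{1156} - \frac{1}{368} = \frac{4253883}{106352}$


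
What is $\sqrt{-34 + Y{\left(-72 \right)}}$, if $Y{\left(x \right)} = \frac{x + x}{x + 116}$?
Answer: $\frac{i \sqrt{4510}}{11} \approx 6.1051 i$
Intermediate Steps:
$Y{\left(x \right)} = \frac{2 x}{116 + x}$
$\sqrt{-34 + Y{\left(-72 \right)}} = \sqrt{-34 + 2 \left(-72\right) \frac{1}{116 - 72}} = \sqrt{-34 + 2 \left(-72\right) \frac{1}{44}} = \sqrt{-34 - \frac{36}{11}} = \sqrt{- \frac{410}{11}} = \frac{i \sqrt{4510}}{11}$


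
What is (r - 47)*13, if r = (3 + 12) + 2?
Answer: -390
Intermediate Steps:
r = 17 (r = 15 + 2 = 17)
(r - 47)*13 = (17 - 47)*13 = -30*13 = -390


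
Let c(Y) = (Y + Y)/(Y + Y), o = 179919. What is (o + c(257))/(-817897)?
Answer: -179920/817897 ≈ -0.21998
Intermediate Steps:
c(Y) = 1 (c(Y) = (2*Y)/((2*Y)) = (2*Y)*(1/(2*Y)) = 1)
(o + c(257))/(-817897) = (179919 + 1)/(-817897) = 179920*(-1/817897) = -179920/817897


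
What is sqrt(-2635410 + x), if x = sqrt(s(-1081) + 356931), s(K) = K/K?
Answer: sqrt(-2635410 + 2*sqrt(89233)) ≈ 1623.2*I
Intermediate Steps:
s(K) = 1
x = 2*sqrt(89233) (x = sqrt(1 + 356931) = sqrt(356932) = 2*sqrt(89233) ≈ 597.44)
sqrt(-2635410 + x) = sqrt(-2635410 + 2*sqrt(89233))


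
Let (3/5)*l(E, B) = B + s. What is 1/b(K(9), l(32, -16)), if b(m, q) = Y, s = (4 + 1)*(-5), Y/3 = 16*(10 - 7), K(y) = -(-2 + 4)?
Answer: 1/144 ≈ 0.0069444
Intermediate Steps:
K(y) = -2 (K(y) = -1*2 = -2)
Y = 144 (Y = 3*(16*(10 - 7)) = 3*(16*3) = 3*48 = 144)
s = -25 (s = 5*(-5) = -25)
l(E, B) = -125/3 + 5*B/3 (l(E, B) = 5*(B - 25)/3 = 5*(-25 + B)/3 = -125/3 + 5*B/3)
b(m, q) = 144
1/b(K(9), l(32, -16)) = 1/144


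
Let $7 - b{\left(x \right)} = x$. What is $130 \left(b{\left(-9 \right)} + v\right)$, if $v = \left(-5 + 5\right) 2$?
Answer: $2080$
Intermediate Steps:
$b{\left(x \right)} = 7 - x$
$v = 0$ ($v = 0 \cdot 2 = 0$)
$130 \left(b{\left(-9 \right)} + v\right) = 130 \left(\left(7 - -9\right) + 0\right) = 130 \left(\left(7 + 9\right) + 0\right) = 130 \left(16 + 0\right) = 130 \cdot 16 = 2080$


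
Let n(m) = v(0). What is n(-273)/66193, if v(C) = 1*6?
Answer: 6/66193 ≈ 9.0644e-5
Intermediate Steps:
v(C) = 6
n(m) = 6
n(-273)/66193 = 6/66193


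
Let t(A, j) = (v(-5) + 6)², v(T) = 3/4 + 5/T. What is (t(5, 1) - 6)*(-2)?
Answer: -433/8 ≈ -54.125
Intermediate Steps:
v(T) = ¾ + 5/T (v(T) = 3*(¼) + 5/T = ¾ + 5/T)
t(A, j) = 529/16 (t(A, j) = ((¾ + 5/(-5)) + 6)² = ((¾ + 5*(-⅕)) + 6)² = ((¾ - 1) + 6)² = (-¼ + 6)² = (23/4)² = 529/16)
(t(5, 1) - 6)*(-2) = (529/16 - 6)*(-2) = (433/16)*(-2) = -433/8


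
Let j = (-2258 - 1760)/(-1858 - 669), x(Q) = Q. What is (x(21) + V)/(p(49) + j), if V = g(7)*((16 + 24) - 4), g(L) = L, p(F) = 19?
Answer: 98553/7433 ≈ 13.259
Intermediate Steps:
j = 574/361 (j = -4018/(-2527) = -4018*(-1/2527) = 574/361 ≈ 1.5900)
V = 252 (V = 7*((16 + 24) - 4) = 7*(40 - 4) = 7*36 = 252)
(x(21) + V)/(p(49) + j) = (21 + 252)/(19 + 574/361) = 273/(7433/361) = 273*(361/7433) = 98553/7433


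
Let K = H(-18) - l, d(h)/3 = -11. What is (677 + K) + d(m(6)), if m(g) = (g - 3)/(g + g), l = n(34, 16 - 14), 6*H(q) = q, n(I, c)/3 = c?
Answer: 635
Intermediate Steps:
n(I, c) = 3*c
H(q) = q/6
l = 6 (l = 3*(16 - 14) = 3*2 = 6)
m(g) = (-3 + g)/(2*g) (m(g) = (-3 + g)/((2*g)) = (-3 + g)*(1/(2*g)) = (-3 + g)/(2*g))
d(h) = -33 (d(h) = 3*(-11) = -33)
K = -9 (K = (⅙)*(-18) - 1*6 = -3 - 6 = -9)
(677 + K) + d(m(6)) = (677 - 9) - 33 = 668 - 33 = 635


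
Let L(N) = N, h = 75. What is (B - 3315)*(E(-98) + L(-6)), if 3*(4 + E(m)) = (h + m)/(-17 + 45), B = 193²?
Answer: -14642521/42 ≈ -3.4863e+5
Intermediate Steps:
B = 37249
E(m) = -87/28 + m/84 (E(m) = -4 + ((75 + m)/(-17 + 45))/3 = -4 + ((75 + m)/28)/3 = -4 + ((75 + m)*(1/28))/3 = -4 + (75/28 + m/28)/3 = -4 + (25/28 + m/84) = -87/28 + m/84)
(B - 3315)*(E(-98) + L(-6)) = (37249 - 3315)*((-87/28 + (1/84)*(-98)) - 6) = 33934*((-87/28 - 7/6) - 6) = 33934*(-359/84 - 6) = 33934*(-863/84) = -14642521/42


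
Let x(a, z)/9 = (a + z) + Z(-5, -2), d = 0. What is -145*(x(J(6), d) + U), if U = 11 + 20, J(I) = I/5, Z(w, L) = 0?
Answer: -6061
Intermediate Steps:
J(I) = I/5 (J(I) = I*(⅕) = I/5)
U = 31
x(a, z) = 9*a + 9*z (x(a, z) = 9*((a + z) + 0) = 9*(a + z) = 9*a + 9*z)
-145*(x(J(6), d) + U) = -145*((9*((⅕)*6) + 9*0) + 31) = -145*((9*(6/5) + 0) + 31) = -145*((54/5 + 0) + 31) = -145*(54/5 + 31) = -145*209/5 = -6061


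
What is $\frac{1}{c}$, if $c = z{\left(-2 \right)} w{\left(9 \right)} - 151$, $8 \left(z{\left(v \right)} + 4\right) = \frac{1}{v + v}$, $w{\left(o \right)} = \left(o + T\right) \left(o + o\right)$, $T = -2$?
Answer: $- \frac{16}{10543} \approx -0.0015176$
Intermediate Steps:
$w{\left(o \right)} = 2 o \left(-2 + o\right)$ ($w{\left(o \right)} = \left(o - 2\right) \left(o + o\right) = \left(-2 + o\right) 2 o = 2 o \left(-2 + o\right)$)
$z{\left(v \right)} = -4 + \frac{1}{16 v}$ ($z{\left(v \right)} = -4 + \frac{1}{8 \left(v + v\right)} = -4 + \frac{1}{8 \cdot 2 v} = -4 + \frac{\frac{1}{2} \frac{1}{v}}{8} = -4 + \frac{1}{16 v}$)
$c = - \frac{10543}{16}$ ($c = \left(-4 + \frac{1}{16 \left(-2\right)}\right) 2 \cdot 9 \left(-2 + 9\right) - 151 = \left(-4 + \frac{1}{16} \left(- \frac{1}{2}\right)\right) 2 \cdot 9 \cdot 7 - 151 = \left(-4 - \frac{1}{32}\right) 126 - 151 = \left(- \frac{129}{32}\right) 126 - 151 = - \frac{8127}{16} - 151 = - \frac{10543}{16} \approx -658.94$)
$\frac{1}{c} = \frac{1}{- \frac{10543}{16}} = - \frac{16}{10543}$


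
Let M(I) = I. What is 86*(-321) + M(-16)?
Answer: -27622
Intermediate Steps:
86*(-321) + M(-16) = 86*(-321) - 16 = -27606 - 16 = -27622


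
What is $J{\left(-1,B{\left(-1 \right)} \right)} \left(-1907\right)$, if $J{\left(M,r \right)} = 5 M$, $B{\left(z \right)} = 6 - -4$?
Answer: $9535$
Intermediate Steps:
$B{\left(z \right)} = 10$ ($B{\left(z \right)} = 6 + 4 = 10$)
$J{\left(-1,B{\left(-1 \right)} \right)} \left(-1907\right) = 5 \left(-1\right) \left(-1907\right) = \left(-5\right) \left(-1907\right) = 9535$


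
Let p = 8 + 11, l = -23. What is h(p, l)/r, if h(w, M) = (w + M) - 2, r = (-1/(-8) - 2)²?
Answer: -128/75 ≈ -1.7067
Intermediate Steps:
r = 225/64 (r = (-1*(-⅛) - 2)² = (⅛ - 2)² = (-15/8)² = 225/64 ≈ 3.5156)
p = 19
h(w, M) = -2 + M + w (h(w, M) = (M + w) - 2 = -2 + M + w)
h(p, l)/r = (-2 - 23 + 19)/(225/64) = -6*64/225 = -128/75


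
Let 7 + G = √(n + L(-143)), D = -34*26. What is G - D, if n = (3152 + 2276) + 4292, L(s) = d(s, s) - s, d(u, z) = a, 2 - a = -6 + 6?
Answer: 877 + √9865 ≈ 976.32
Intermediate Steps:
a = 2 (a = 2 - (-6 + 6) = 2 - 1*0 = 2 + 0 = 2)
d(u, z) = 2
L(s) = 2 - s
n = 9720 (n = 5428 + 4292 = 9720)
D = -884
G = -7 + √9865 (G = -7 + √(9720 + (2 - 1*(-143))) = -7 + √(9720 + (2 + 143)) = -7 + √(9720 + 145) = -7 + √9865 ≈ 92.323)
G - D = (-7 + √9865) - 1*(-884) = (-7 + √9865) + 884 = 877 + √9865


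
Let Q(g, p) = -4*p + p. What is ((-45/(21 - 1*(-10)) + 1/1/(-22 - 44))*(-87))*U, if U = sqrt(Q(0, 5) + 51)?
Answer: 1091502/31 ≈ 35210.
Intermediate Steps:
Q(g, p) = -3*p
U = 6 (U = sqrt(-3*5 + 51) = sqrt(-15 + 51) = sqrt(36) = 6)
((-45/(21 - 1*(-10)) + 1/1/(-22 - 44))*(-87))*U = ((-45/(21 - 1*(-10)) + 1/1/(-22 - 44))*(-87))*6 = ((-45/(21 + 10) + 1/1/(-66))*(-87))*6 = ((-45/31 + 1/(-1/66))*(-87))*6 = ((-45*1/31 + 1*(-66))*(-87))*6 = ((-45/31 - 66)*(-87))*6 = -2091/31*(-87)*6 = (181917/31)*6 = 1091502/31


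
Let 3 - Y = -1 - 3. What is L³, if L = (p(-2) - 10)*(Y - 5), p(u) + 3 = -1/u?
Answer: -15625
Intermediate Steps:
p(u) = -3 - 1/u
Y = 7 (Y = 3 - (-1 - 3) = 3 - 1*(-4) = 3 + 4 = 7)
L = -25 (L = ((-3 - 1/(-2)) - 10)*(7 - 5) = ((-3 - 1*(-½)) - 10)*2 = ((-3 + ½) - 10)*2 = (-5/2 - 10)*2 = -25/2*2 = -25)
L³ = (-25)³ = -15625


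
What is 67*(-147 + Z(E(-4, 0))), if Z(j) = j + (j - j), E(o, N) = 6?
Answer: -9447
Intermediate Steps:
Z(j) = j (Z(j) = j + 0 = j)
67*(-147 + Z(E(-4, 0))) = 67*(-147 + 6) = 67*(-141) = -9447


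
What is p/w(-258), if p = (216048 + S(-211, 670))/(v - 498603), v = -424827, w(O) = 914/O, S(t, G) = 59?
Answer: 9292601/140669170 ≈ 0.066060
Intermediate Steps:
p = -216107/923430 (p = (216048 + 59)/(-424827 - 498603) = 216107/(-923430) = 216107*(-1/923430) = -216107/923430 ≈ -0.23403)
p/w(-258) = -216107/(923430*(914/(-258))) = -216107/(923430*(914*(-1/258))) = -216107/(923430*(-457/129)) = -216107/923430*(-129/457) = 9292601/140669170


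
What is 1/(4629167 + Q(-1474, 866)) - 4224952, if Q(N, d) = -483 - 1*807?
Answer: -19552558186903/4627877 ≈ -4.2250e+6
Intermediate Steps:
Q(N, d) = -1290 (Q(N, d) = -483 - 807 = -1290)
1/(4629167 + Q(-1474, 866)) - 4224952 = 1/(4629167 - 1290) - 4224952 = 1/4627877 - 4224952 = -19552558186903/4627877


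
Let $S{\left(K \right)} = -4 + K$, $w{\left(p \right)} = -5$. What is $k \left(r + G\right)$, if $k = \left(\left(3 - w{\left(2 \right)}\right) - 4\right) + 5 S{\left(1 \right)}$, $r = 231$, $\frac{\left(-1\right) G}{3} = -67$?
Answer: $-4752$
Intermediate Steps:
$G = 201$ ($G = \left(-3\right) \left(-67\right) = 201$)
$k = -11$ ($k = \left(\left(3 - -5\right) - 4\right) + 5 \left(-4 + 1\right) = \left(\left(3 + 5\right) - 4\right) + 5 \left(-3\right) = \left(8 - 4\right) - 15 = 4 - 15 = -11$)
$k \left(r + G\right) = - 11 \left(231 + 201\right) = \left(-11\right) 432 = -4752$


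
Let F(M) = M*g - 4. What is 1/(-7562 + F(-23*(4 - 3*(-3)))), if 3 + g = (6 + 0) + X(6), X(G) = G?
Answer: -1/10257 ≈ -9.7494e-5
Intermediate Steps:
g = 9 (g = -3 + ((6 + 0) + 6) = -3 + (6 + 6) = -3 + 12 = 9)
F(M) = -4 + 9*M (F(M) = M*9 - 4 = 9*M - 4 = -4 + 9*M)
1/(-7562 + F(-23*(4 - 3*(-3)))) = 1/(-7562 + (-4 + 9*(-23*(4 - 3*(-3))))) = 1/(-7562 + (-4 + 9*(-23*(4 + 9)))) = 1/(-7562 + (-4 + 9*(-23*13))) = 1/(-7562 + (-4 + 9*(-299))) = 1/(-7562 + (-4 - 2691)) = 1/(-7562 - 2695) = 1/(-10257) = -1/10257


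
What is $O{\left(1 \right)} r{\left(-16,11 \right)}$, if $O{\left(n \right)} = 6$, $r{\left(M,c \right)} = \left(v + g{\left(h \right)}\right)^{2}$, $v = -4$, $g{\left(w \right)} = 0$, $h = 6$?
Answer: $96$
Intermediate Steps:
$r{\left(M,c \right)} = 16$ ($r{\left(M,c \right)} = \left(-4 + 0\right)^{2} = \left(-4\right)^{2} = 16$)
$O{\left(1 \right)} r{\left(-16,11 \right)} = 6 \cdot 16 = 96$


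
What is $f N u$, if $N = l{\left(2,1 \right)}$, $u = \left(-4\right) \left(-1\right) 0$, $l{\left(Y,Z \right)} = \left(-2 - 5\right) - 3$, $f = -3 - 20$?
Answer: $0$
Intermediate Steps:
$f = -23$ ($f = -3 - 20 = -23$)
$l{\left(Y,Z \right)} = -10$ ($l{\left(Y,Z \right)} = -7 - 3 = -10$)
$u = 0$ ($u = 4 \cdot 0 = 0$)
$N = -10$
$f N u = \left(-23\right) \left(-10\right) 0 = 230 \cdot 0 = 0$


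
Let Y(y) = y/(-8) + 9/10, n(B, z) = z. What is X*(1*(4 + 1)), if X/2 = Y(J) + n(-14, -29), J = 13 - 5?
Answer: -291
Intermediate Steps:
J = 8
Y(y) = 9/10 - y/8 (Y(y) = y*(-⅛) + 9*(⅒) = -y/8 + 9/10 = 9/10 - y/8)
X = -291/5 (X = 2*((9/10 - ⅛*8) - 29) = 2*((9/10 - 1) - 29) = 2*(-⅒ - 29) = 2*(-291/10) = -291/5 ≈ -58.200)
X*(1*(4 + 1)) = -291*(4 + 1)/5 = -291*5/5 = -291/5*5 = -291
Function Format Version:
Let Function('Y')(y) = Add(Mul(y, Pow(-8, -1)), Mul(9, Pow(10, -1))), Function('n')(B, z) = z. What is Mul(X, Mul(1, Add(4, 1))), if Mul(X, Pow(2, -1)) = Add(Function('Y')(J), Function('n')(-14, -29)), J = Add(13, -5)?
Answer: -291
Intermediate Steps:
J = 8
Function('Y')(y) = Add(Rational(9, 10), Mul(Rational(-1, 8), y)) (Function('Y')(y) = Add(Mul(y, Rational(-1, 8)), Mul(9, Rational(1, 10))) = Add(Mul(Rational(-1, 8), y), Rational(9, 10)) = Add(Rational(9, 10), Mul(Rational(-1, 8), y)))
X = Rational(-291, 5) (X = Mul(2, Add(Add(Rational(9, 10), Mul(Rational(-1, 8), 8)), -29)) = Mul(2, Add(Add(Rational(9, 10), -1), -29)) = Mul(2, Add(Rational(-1, 10), -29)) = Mul(2, Rational(-291, 10)) = Rational(-291, 5) ≈ -58.200)
Mul(X, Mul(1, Add(4, 1))) = Mul(Rational(-291, 5), Mul(1, Add(4, 1))) = Mul(Rational(-291, 5), Mul(1, 5)) = Mul(Rational(-291, 5), 5) = -291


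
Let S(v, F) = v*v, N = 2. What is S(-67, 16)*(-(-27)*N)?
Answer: 242406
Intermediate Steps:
S(v, F) = v²
S(-67, 16)*(-(-27)*N) = (-67)²*(-(-27)*2) = 4489*(-9*(-6)) = 4489*54 = 242406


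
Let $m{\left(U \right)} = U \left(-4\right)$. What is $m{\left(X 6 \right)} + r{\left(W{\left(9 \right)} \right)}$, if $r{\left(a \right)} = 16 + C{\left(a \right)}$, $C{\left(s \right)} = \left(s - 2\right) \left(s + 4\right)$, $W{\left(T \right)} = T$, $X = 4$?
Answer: $11$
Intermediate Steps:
$C{\left(s \right)} = \left(-2 + s\right) \left(4 + s\right)$
$r{\left(a \right)} = 8 + a^{2} + 2 a$ ($r{\left(a \right)} = 16 + \left(-8 + a^{2} + 2 a\right) = 8 + a^{2} + 2 a$)
$m{\left(U \right)} = - 4 U$
$m{\left(X 6 \right)} + r{\left(W{\left(9 \right)} \right)} = - 4 \cdot 4 \cdot 6 + \left(8 + 9^{2} + 2 \cdot 9\right) = \left(-4\right) 24 + \left(8 + 81 + 18\right) = -96 + 107 = 11$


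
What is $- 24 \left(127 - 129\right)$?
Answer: $48$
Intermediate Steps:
$- 24 \left(127 - 129\right) = \left(-24\right) \left(-2\right) = 48$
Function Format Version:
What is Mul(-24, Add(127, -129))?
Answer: 48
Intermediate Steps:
Mul(-24, Add(127, -129)) = Mul(-24, -2) = 48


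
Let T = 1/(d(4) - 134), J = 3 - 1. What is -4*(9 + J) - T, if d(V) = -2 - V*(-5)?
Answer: -5103/116 ≈ -43.991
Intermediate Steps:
d(V) = -2 + 5*V (d(V) = -2 - (-5)*V = -2 + 5*V)
J = 2
T = -1/116 (T = 1/((-2 + 5*4) - 134) = 1/((-2 + 20) - 134) = 1/(18 - 134) = 1/(-116) = -1/116 ≈ -0.0086207)
-4*(9 + J) - T = -4*(9 + 2) - 1*(-1/116) = -4*11 + 1/116 = -44 + 1/116 = -5103/116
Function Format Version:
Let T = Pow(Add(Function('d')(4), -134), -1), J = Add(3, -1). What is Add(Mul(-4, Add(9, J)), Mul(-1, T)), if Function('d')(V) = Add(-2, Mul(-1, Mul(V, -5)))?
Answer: Rational(-5103, 116) ≈ -43.991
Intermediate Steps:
Function('d')(V) = Add(-2, Mul(5, V)) (Function('d')(V) = Add(-2, Mul(-1, Mul(-5, V))) = Add(-2, Mul(5, V)))
J = 2
T = Rational(-1, 116) (T = Pow(Add(Add(-2, Mul(5, 4)), -134), -1) = Pow(Add(Add(-2, 20), -134), -1) = Pow(Add(18, -134), -1) = Pow(-116, -1) = Rational(-1, 116) ≈ -0.0086207)
Add(Mul(-4, Add(9, J)), Mul(-1, T)) = Add(Mul(-4, Add(9, 2)), Mul(-1, Rational(-1, 116))) = Add(Mul(-4, 11), Rational(1, 116)) = Add(-44, Rational(1, 116)) = Rational(-5103, 116)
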